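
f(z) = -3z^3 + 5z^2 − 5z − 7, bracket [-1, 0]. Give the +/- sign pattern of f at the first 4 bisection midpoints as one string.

f(-0.5) = -2.875 < 0, so the root lies in [-1, -0.5]
f(-0.75) = 0.828125 > 0, so the root lies in [-0.75, -0.5]
f(-0.625) = -1.189453 < 0, so the root lies in [-0.75, -0.625]
f(-0.6875) = -0.2244 < 0, so the root lies in [-0.75, -0.6875]

-+--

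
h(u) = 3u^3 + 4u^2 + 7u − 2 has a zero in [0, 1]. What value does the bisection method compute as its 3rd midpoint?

0.125

m = 0.5, h(m) = 2.875 (+); new bracket [0, 0.5]
m = 0.25, h(m) = 0.046875 (+); new bracket [0, 0.25]
m = 0.125, h(m) = -1.056641 (−); new bracket [0.125, 0.25]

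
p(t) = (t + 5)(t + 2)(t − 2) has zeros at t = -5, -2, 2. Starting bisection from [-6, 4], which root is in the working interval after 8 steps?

2

m = -1, p(m) = -12 (−); new bracket [-1, 4]
m = 1.5, p(m) = -11.375 (−); new bracket [1.5, 4]
m = 2.75, p(m) = 27.609375 (+); new bracket [1.5, 2.75]
m = 2.125, p(m) = 3.6738 (+); new bracket [1.5, 2.125]
m = 1.8125, p(m) = -4.8699 (−); new bracket [1.8125, 2.125]
m = 1.96875, p(m) = -0.8643 (−); new bracket [1.96875, 2.125]
m = 2.046875, p(m) = 1.3368 (+); new bracket [1.96875, 2.046875]
m = 2.0078125, p(m) = 0.2194 (+); new bracket [1.96875, 2.0078125]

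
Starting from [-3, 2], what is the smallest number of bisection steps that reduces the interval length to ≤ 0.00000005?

Width after n steps is 5/2^n. Need 2^n ≥ 5/0.00000005 = 100000000.
2^26 = 67108864 < 100000000 ≤ 2^27 = 134217728, so n = 27.

27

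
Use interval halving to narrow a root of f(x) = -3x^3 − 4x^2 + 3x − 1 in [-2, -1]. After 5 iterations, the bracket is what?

m = -1.5, f(m) = -4.375 (−); new bracket [-2, -1.5]
m = -1.75, f(m) = -2.421875 (−); new bracket [-2, -1.75]
m = -1.875, f(m) = -0.912109 (−); new bracket [-2, -1.875]
m = -1.9375, f(m) = -0.0085 (−); new bracket [-2, -1.9375]
m = -1.96875, f(m) = 0.4823 (+); new bracket [-1.96875, -1.9375]

[-1.96875, -1.9375]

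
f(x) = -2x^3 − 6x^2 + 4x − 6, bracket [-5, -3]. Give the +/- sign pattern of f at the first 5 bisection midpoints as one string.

m = -4, f(m) = 10 (+); new bracket [-4, -3]
m = -3.5, f(m) = -7.75 (−); new bracket [-4, -3.5]
m = -3.75, f(m) = 0.09375 (+); new bracket [-3.75, -3.5]
m = -3.625, f(m) = -4.0742 (−); new bracket [-3.75, -3.625]
m = -3.6875, f(m) = -2.0532 (−); new bracket [-3.75, -3.6875]

+-+--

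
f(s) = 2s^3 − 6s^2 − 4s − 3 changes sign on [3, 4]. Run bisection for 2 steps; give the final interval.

[3.5, 3.75]

s = 3.5 gives f = -4.75, negative; keep [3.5, 4]
s = 3.75 gives f = 3.09375, positive; keep [3.5, 3.75]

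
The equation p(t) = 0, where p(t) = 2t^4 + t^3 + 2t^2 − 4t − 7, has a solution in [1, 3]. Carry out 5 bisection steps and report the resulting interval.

[1.3125, 1.375]

p(2) = 33 > 0, so the root lies in [1, 2]
p(1.5) = 5 > 0, so the root lies in [1, 1.5]
p(1.25) = -2.039062 < 0, so the root lies in [1.25, 1.5]
p(1.375) = 1.0298 > 0, so the root lies in [1.25, 1.375]
p(1.3125) = -0.6086 < 0, so the root lies in [1.3125, 1.375]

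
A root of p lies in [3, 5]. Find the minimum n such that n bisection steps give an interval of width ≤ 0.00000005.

Width after n steps is 2/2^n. Need 2^n ≥ 2/0.00000005 = 40000000.
2^25 = 33554432 < 40000000 ≤ 2^26 = 67108864, so n = 26.

26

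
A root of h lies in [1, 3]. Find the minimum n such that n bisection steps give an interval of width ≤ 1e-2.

Width after n steps is 2/2^n. Need 2^n ≥ 2/1e-2 = 200.
2^7 = 128 < 200 ≤ 2^8 = 256, so n = 8.

8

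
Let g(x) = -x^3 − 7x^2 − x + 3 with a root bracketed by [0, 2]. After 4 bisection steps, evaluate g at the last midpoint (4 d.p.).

-0.6035

midpoint 1: g = -6 < 0 → [0, 1]
midpoint 0.5: g = 0.625 > 0 → [0.5, 1]
midpoint 0.75: g = -2.109375 < 0 → [0.5, 0.75]
midpoint 0.625: g = -0.6035 < 0 → [0.5, 0.625]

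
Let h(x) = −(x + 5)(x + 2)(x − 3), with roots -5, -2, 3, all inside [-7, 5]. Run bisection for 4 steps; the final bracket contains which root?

m = -1, h(m) = 16 (+); new bracket [-1, 5]
m = 2, h(m) = 28 (+); new bracket [2, 5]
m = 3.5, h(m) = -23.375 (−); new bracket [2, 3.5]
m = 2.75, h(m) = 9.2031 (+); new bracket [2.75, 3.5]

3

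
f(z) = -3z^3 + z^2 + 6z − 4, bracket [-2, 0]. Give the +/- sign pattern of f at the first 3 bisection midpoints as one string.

midpoint -1: f = -6 < 0 → [-2, -1]
midpoint -1.5: f = -0.625 < 0 → [-2, -1.5]
midpoint -1.75: f = 4.640625 > 0 → [-1.75, -1.5]

--+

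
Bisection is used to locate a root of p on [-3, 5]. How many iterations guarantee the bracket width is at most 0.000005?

Width after n steps is 8/2^n. Need 2^n ≥ 8/0.000005 = 1600000.
2^20 = 1048576 < 1600000 ≤ 2^21 = 2097152, so n = 21.

21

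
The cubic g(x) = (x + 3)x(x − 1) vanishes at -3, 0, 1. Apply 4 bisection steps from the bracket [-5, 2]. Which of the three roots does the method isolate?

midpoint -1.5: g = 5.625 > 0 → [-5, -1.5]
midpoint -3.25: g = -3.453125 < 0 → [-3.25, -1.5]
midpoint -2.375: g = 5.009766 > 0 → [-3.25, -2.375]
midpoint -2.8125: g = 2.0105 > 0 → [-3.25, -2.8125]

-3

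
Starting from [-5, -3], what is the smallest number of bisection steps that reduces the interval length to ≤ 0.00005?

Width after n steps is 2/2^n. Need 2^n ≥ 2/0.00005 = 40000.
2^15 = 32768 < 40000 ≤ 2^16 = 65536, so n = 16.

16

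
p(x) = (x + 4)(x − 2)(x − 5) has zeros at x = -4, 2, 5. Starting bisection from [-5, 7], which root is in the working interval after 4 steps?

p(1) = 20 > 0, so the root lies in [-5, 1]
p(-2) = 56 > 0, so the root lies in [-5, -2]
p(-3.5) = 23.375 > 0, so the root lies in [-5, -3.5]
p(-4.25) = -14.4531 < 0, so the root lies in [-4.25, -3.5]

-4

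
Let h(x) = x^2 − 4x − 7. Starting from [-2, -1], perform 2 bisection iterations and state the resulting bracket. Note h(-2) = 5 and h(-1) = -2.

[-1.5, -1.25]

x = -1.5 gives h = 1.25, positive; keep [-1.5, -1]
x = -1.25 gives h = -0.4375, negative; keep [-1.5, -1.25]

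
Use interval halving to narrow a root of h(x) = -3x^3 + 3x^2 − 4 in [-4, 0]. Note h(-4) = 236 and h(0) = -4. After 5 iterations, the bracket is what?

[-0.875, -0.75]

x = -2 gives h = 32, positive; keep [-2, 0]
x = -1 gives h = 2, positive; keep [-1, 0]
x = -0.5 gives h = -2.875, negative; keep [-1, -0.5]
x = -0.75 gives h = -1.0469, negative; keep [-1, -0.75]
x = -0.875 gives h = 0.3066, positive; keep [-0.875, -0.75]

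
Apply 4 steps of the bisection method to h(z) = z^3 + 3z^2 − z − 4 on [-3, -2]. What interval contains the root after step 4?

[-2.875, -2.8125]

z = -2.5 gives h = 1.625, positive; keep [-3, -2.5]
z = -2.75 gives h = 0.640625, positive; keep [-3, -2.75]
z = -2.875 gives h = -0.091797, negative; keep [-2.875, -2.75]
z = -2.8125 gives h = 0.2957, positive; keep [-2.875, -2.8125]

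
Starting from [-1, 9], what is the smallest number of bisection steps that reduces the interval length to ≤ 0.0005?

Width after n steps is 10/2^n. Need 2^n ≥ 10/0.0005 = 20000.
2^14 = 16384 < 20000 ≤ 2^15 = 32768, so n = 15.

15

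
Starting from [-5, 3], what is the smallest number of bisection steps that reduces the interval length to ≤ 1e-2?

10

Width after n steps is 8/2^n. Need 2^n ≥ 8/1e-2 = 800.
2^9 = 512 < 800 ≤ 2^10 = 1024, so n = 10.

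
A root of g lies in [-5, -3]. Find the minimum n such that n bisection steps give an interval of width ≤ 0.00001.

Width after n steps is 2/2^n. Need 2^n ≥ 2/0.00001 = 200000.
2^17 = 131072 < 200000 ≤ 2^18 = 262144, so n = 18.

18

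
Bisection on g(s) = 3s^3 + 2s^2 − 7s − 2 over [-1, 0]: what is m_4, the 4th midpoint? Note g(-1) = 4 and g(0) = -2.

-0.3125

m = -0.5, g(m) = 1.625 (+); new bracket [-0.5, 0]
m = -0.25, g(m) = -0.171875 (−); new bracket [-0.5, -0.25]
m = -0.375, g(m) = 0.748047 (+); new bracket [-0.375, -0.25]
m = -0.3125, g(m) = 0.2913 (+); new bracket [-0.3125, -0.25]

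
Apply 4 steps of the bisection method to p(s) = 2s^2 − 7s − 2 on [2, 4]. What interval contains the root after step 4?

m = 3, p(m) = -5 (−); new bracket [3, 4]
m = 3.5, p(m) = -2 (−); new bracket [3.5, 4]
m = 3.75, p(m) = -0.125 (−); new bracket [3.75, 4]
m = 3.875, p(m) = 0.9062 (+); new bracket [3.75, 3.875]

[3.75, 3.875]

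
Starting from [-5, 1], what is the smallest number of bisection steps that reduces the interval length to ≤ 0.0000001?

26

Width after n steps is 6/2^n. Need 2^n ≥ 6/0.0000001 = 60000000.
2^25 = 33554432 < 60000000 ≤ 2^26 = 67108864, so n = 26.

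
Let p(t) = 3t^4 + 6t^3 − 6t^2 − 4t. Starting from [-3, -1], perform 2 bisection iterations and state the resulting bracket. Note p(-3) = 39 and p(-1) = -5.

midpoint -2: p = -16 < 0 → [-3, -2]
midpoint -2.5: p = -4.0625 < 0 → [-3, -2.5]

[-3, -2.5]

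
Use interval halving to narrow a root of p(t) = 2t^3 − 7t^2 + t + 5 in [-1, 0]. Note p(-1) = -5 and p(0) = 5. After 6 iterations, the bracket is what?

[-0.71875, -0.703125]

m = -0.5, p(m) = 2.5 (+); new bracket [-1, -0.5]
m = -0.75, p(m) = -0.53125 (−); new bracket [-0.75, -0.5]
m = -0.625, p(m) = 1.152344 (+); new bracket [-0.75, -0.625]
m = -0.6875, p(m) = 0.354 (+); new bracket [-0.75, -0.6875]
m = -0.71875, p(m) = -0.0776 (−); new bracket [-0.71875, -0.6875]
m = -0.703125, p(m) = 0.141 (+); new bracket [-0.71875, -0.703125]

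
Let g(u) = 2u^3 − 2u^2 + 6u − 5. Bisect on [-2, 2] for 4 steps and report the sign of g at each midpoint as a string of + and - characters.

-+--

u = 0 gives g = -5, negative; keep [0, 2]
u = 1 gives g = 1, positive; keep [0, 1]
u = 0.5 gives g = -2.25, negative; keep [0.5, 1]
u = 0.75 gives g = -0.7812, negative; keep [0.75, 1]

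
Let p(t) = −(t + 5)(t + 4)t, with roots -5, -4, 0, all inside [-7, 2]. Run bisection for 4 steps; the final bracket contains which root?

0

t = -2.5 gives p = 9.375, positive; keep [-2.5, 2]
t = -0.25 gives p = 4.453125, positive; keep [-0.25, 2]
t = 0.875 gives p = -25.060547, negative; keep [-0.25, 0.875]
t = 0.3125 gives p = -7.1594, negative; keep [-0.25, 0.3125]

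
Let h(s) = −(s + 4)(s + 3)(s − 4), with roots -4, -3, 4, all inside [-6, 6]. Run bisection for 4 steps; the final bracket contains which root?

4

m = 0, h(m) = 48 (+); new bracket [0, 6]
m = 3, h(m) = 42 (+); new bracket [3, 6]
m = 4.5, h(m) = -31.875 (−); new bracket [3, 4.5]
m = 3.75, h(m) = 13.0781 (+); new bracket [3.75, 4.5]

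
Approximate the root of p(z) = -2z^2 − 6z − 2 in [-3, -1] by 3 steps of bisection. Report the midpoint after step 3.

p(-2) = 2 > 0, so the root lies in [-3, -2]
p(-2.5) = 0.5 > 0, so the root lies in [-3, -2.5]
p(-2.75) = -0.625 < 0, so the root lies in [-2.75, -2.5]

-2.75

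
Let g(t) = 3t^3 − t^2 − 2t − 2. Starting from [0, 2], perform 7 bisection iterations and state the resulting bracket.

m = 1, g(m) = -2 (−); new bracket [1, 2]
m = 1.5, g(m) = 2.875 (+); new bracket [1, 1.5]
m = 1.25, g(m) = -0.203125 (−); new bracket [1.25, 1.5]
m = 1.375, g(m) = 1.1582 (+); new bracket [1.25, 1.375]
m = 1.3125, g(m) = 0.4353 (+); new bracket [1.25, 1.3125]
m = 1.28125, g(m) = 0.1058 (+); new bracket [1.25, 1.28125]
m = 1.265625, g(m) = -0.0512 (−); new bracket [1.265625, 1.28125]

[1.265625, 1.28125]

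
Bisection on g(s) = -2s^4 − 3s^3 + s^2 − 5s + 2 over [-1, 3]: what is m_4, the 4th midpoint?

s = 1 gives g = -7, negative; keep [-1, 1]
s = 0 gives g = 2, positive; keep [0, 1]
s = 0.5 gives g = -0.75, negative; keep [0, 0.5]
s = 0.25 gives g = 0.7578, positive; keep [0.25, 0.5]

0.25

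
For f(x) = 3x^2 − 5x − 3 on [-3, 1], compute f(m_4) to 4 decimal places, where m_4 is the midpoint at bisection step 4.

x = -1 gives f = 5, positive; keep [-1, 1]
x = 0 gives f = -3, negative; keep [-1, 0]
x = -0.5 gives f = 0.25, positive; keep [-0.5, 0]
x = -0.25 gives f = -1.5625, negative; keep [-0.5, -0.25]

-1.5625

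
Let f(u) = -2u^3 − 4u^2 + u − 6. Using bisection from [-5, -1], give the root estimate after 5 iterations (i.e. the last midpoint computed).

u = -3 gives f = 9, positive; keep [-3, -1]
u = -2 gives f = -8, negative; keep [-3, -2]
u = -2.5 gives f = -2.25, negative; keep [-3, -2.5]
u = -2.75 gives f = 2.5938, positive; keep [-2.75, -2.5]
u = -2.625 gives f = -0.0117, negative; keep [-2.75, -2.625]

-2.625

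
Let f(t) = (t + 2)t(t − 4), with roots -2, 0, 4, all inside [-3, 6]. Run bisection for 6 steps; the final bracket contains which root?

4

f(1.5) = -13.125 < 0, so the root lies in [1.5, 6]
f(3.75) = -5.390625 < 0, so the root lies in [3.75, 6]
f(4.875) = 29.326172 > 0, so the root lies in [3.75, 4.875]
f(4.3125) = 8.5071 > 0, so the root lies in [3.75, 4.3125]
f(4.03125) = 0.7598 > 0, so the root lies in [3.75, 4.03125]
f(3.890625) = -2.5067 < 0, so the root lies in [3.890625, 4.03125]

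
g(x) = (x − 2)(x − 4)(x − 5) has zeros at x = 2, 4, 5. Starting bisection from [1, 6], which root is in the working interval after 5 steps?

x = 3.5 gives g = 1.125, positive; keep [1, 3.5]
x = 2.25 gives g = 1.203125, positive; keep [1, 2.25]
x = 1.625 gives g = -3.005859, negative; keep [1.625, 2.25]
x = 1.9375 gives g = -0.3948, negative; keep [1.9375, 2.25]
x = 2.09375 gives g = 0.5194, positive; keep [1.9375, 2.09375]

2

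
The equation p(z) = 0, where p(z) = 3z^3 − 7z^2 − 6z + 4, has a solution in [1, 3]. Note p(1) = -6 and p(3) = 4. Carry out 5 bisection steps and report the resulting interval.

midpoint 2: p = -12 < 0 → [2, 3]
midpoint 2.5: p = -7.875 < 0 → [2.5, 3]
midpoint 2.75: p = -3.046875 < 0 → [2.75, 3]
midpoint 2.875: p = 0.1816 > 0 → [2.75, 2.875]
midpoint 2.8125: p = -1.5042 < 0 → [2.8125, 2.875]

[2.8125, 2.875]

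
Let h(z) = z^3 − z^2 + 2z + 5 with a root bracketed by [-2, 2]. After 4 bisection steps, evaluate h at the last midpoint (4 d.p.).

-1.0156

midpoint 0: h = 5 > 0 → [-2, 0]
midpoint -1: h = 1 > 0 → [-2, -1]
midpoint -1.5: h = -3.625 < 0 → [-1.5, -1]
midpoint -1.25: h = -1.0156 < 0 → [-1.25, -1]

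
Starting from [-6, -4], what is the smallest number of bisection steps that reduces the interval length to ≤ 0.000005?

Width after n steps is 2/2^n. Need 2^n ≥ 2/0.000005 = 400000.
2^18 = 262144 < 400000 ≤ 2^19 = 524288, so n = 19.

19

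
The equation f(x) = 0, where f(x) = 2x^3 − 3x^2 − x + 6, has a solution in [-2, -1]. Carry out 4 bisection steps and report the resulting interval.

midpoint -1.5: f = -6 < 0 → [-1.5, -1]
midpoint -1.25: f = -1.34375 < 0 → [-1.25, -1]
midpoint -1.125: f = 0.480469 > 0 → [-1.25, -1.125]
midpoint -1.1875: f = -0.3921 < 0 → [-1.1875, -1.125]

[-1.1875, -1.125]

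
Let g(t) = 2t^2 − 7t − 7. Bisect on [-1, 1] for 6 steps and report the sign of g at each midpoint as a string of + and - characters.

t = 0 gives g = -7, negative; keep [-1, 0]
t = -0.5 gives g = -3, negative; keep [-1, -0.5]
t = -0.75 gives g = -0.625, negative; keep [-1, -0.75]
t = -0.875 gives g = 0.6562, positive; keep [-0.875, -0.75]
t = -0.8125 gives g = 0.0078, positive; keep [-0.8125, -0.75]
t = -0.78125 gives g = -0.3105, negative; keep [-0.8125, -0.78125]

---++-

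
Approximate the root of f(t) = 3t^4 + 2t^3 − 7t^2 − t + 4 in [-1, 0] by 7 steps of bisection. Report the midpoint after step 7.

m = -0.5, f(m) = 2.6875 (+); new bracket [-1, -0.5]
m = -0.75, f(m) = 0.917969 (+); new bracket [-1, -0.75]
m = -0.875, f(m) = -0.065674 (−); new bracket [-0.875, -0.75]
m = -0.8125, f(m) = 0.4261 (+); new bracket [-0.875, -0.8125]
m = -0.84375, f(m) = 0.1795 (+); new bracket [-0.875, -0.84375]
m = -0.859375, f(m) = 0.0566 (+); new bracket [-0.875, -0.859375]
m = -0.8671875, f(m) = -0.0046 (−); new bracket [-0.8671875, -0.859375]

-0.8671875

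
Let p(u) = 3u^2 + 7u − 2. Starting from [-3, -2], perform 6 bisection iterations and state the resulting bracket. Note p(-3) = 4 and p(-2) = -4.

[-2.59375, -2.578125]

midpoint -2.5: p = -0.75 < 0 → [-3, -2.5]
midpoint -2.75: p = 1.4375 > 0 → [-2.75, -2.5]
midpoint -2.625: p = 0.296875 > 0 → [-2.625, -2.5]
midpoint -2.5625: p = -0.2383 < 0 → [-2.625, -2.5625]
midpoint -2.59375: p = 0.0264 > 0 → [-2.59375, -2.5625]
midpoint -2.578125: p = -0.1067 < 0 → [-2.59375, -2.578125]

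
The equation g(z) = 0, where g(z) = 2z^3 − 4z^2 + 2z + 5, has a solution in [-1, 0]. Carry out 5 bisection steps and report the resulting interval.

m = -0.5, g(m) = 2.75 (+); new bracket [-1, -0.5]
m = -0.75, g(m) = 0.40625 (+); new bracket [-1, -0.75]
m = -0.875, g(m) = -1.152344 (−); new bracket [-0.875, -0.75]
m = -0.8125, g(m) = -0.3384 (−); new bracket [-0.8125, -0.75]
m = -0.78125, g(m) = 0.0424 (+); new bracket [-0.8125, -0.78125]

[-0.8125, -0.78125]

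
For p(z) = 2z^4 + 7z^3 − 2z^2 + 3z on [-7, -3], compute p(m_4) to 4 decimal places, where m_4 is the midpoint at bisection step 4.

p(-5) = 310 > 0, so the root lies in [-5, -3]
p(-4) = 20 > 0, so the root lies in [-4, -3]
p(-3.5) = -35 < 0, so the root lies in [-4, -3.5]
p(-3.75) = -13.0078 < 0, so the root lies in [-4, -3.75]

-13.0078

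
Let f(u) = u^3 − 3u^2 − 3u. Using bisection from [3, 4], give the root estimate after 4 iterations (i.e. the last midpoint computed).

3.8125

m = 3.5, f(m) = -4.375 (−); new bracket [3.5, 4]
m = 3.75, f(m) = -0.703125 (−); new bracket [3.75, 4]
m = 3.875, f(m) = 1.513672 (+); new bracket [3.75, 3.875]
m = 3.8125, f(m) = 0.3723 (+); new bracket [3.75, 3.8125]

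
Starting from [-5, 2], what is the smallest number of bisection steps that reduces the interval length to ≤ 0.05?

Width after n steps is 7/2^n. Need 2^n ≥ 7/0.05 = 140.
2^7 = 128 < 140 ≤ 2^8 = 256, so n = 8.

8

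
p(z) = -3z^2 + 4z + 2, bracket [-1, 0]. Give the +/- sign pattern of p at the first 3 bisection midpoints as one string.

z = -0.5 gives p = -0.75, negative; keep [-0.5, 0]
z = -0.25 gives p = 0.8125, positive; keep [-0.5, -0.25]
z = -0.375 gives p = 0.078125, positive; keep [-0.5, -0.375]

-++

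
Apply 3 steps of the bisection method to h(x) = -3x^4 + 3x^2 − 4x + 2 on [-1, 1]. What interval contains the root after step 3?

m = 0, h(m) = 2 (+); new bracket [0, 1]
m = 0.5, h(m) = 0.5625 (+); new bracket [0.5, 1]
m = 0.75, h(m) = -0.261719 (−); new bracket [0.5, 0.75]

[0.5, 0.75]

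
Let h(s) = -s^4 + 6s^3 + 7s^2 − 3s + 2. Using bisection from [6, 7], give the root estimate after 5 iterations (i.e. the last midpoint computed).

6.96875

m = 6.5, h(m) = 140.9375 (+); new bracket [6.5, 7]
m = 6.75, h(m) = 70.027344 (+); new bracket [6.75, 7]
m = 6.875, h(m) = 27.9021 (+); new bracket [6.875, 7]
m = 6.9375, h(m) = 5.0639 (+); new bracket [6.9375, 7]
m = 6.96875, h(m) = -6.8128 (−); new bracket [6.9375, 6.96875]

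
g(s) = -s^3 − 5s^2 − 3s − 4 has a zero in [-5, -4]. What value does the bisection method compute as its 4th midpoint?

-4.5625

m = -4.5, g(m) = -0.625 (−); new bracket [-5, -4.5]
m = -4.75, g(m) = 4.609375 (+); new bracket [-4.75, -4.5]
m = -4.625, g(m) = 1.853516 (+); new bracket [-4.625, -4.5]
m = -4.5625, g(m) = 0.5803 (+); new bracket [-4.5625, -4.5]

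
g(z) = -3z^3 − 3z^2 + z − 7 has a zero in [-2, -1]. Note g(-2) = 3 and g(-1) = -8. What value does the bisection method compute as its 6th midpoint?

-1.859375

midpoint -1.5: g = -5.125 < 0 → [-2, -1.5]
midpoint -1.75: g = -1.859375 < 0 → [-2, -1.75]
midpoint -1.875: g = 0.353516 > 0 → [-1.875, -1.75]
midpoint -1.8125: g = -0.8049 < 0 → [-1.875, -1.8125]
midpoint -1.84375: g = -0.239 < 0 → [-1.875, -1.84375]
midpoint -1.859375: g = 0.0539 > 0 → [-1.859375, -1.84375]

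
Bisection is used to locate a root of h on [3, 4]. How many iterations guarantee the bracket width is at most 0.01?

7

Width after n steps is 1/2^n. Need 2^n ≥ 1/0.01 = 100.
2^6 = 64 < 100 ≤ 2^7 = 128, so n = 7.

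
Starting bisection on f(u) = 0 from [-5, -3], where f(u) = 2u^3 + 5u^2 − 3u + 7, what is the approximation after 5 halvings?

midpoint -4: f = -29 < 0 → [-4, -3]
midpoint -3.5: f = -7 < 0 → [-3.5, -3]
midpoint -3.25: f = 0.90625 > 0 → [-3.5, -3.25]
midpoint -3.375: f = -2.8086 < 0 → [-3.375, -3.25]
midpoint -3.3125: f = -0.8931 < 0 → [-3.3125, -3.25]

-3.3125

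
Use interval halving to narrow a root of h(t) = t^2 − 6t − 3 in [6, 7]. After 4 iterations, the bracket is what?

[6.4375, 6.5]

h(6.5) = 0.25 > 0, so the root lies in [6, 6.5]
h(6.25) = -1.4375 < 0, so the root lies in [6.25, 6.5]
h(6.375) = -0.609375 < 0, so the root lies in [6.375, 6.5]
h(6.4375) = -0.1836 < 0, so the root lies in [6.4375, 6.5]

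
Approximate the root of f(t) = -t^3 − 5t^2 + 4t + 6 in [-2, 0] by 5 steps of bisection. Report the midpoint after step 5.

f(-1) = -2 < 0, so the root lies in [-1, 0]
f(-0.5) = 2.875 > 0, so the root lies in [-1, -0.5]
f(-0.75) = 0.609375 > 0, so the root lies in [-1, -0.75]
f(-0.875) = -0.6582 < 0, so the root lies in [-0.875, -0.75]
f(-0.8125) = -0.0144 < 0, so the root lies in [-0.8125, -0.75]

-0.8125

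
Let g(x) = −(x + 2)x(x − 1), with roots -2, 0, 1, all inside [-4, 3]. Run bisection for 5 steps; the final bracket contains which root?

-2

g(-0.5) = -1.125 < 0, so the root lies in [-4, -0.5]
g(-2.25) = 1.828125 > 0, so the root lies in [-2.25, -0.5]
g(-1.375) = -2.041016 < 0, so the root lies in [-2.25, -1.375]
g(-1.8125) = -0.9558 < 0, so the root lies in [-2.25, -1.8125]
g(-2.03125) = 0.1924 > 0, so the root lies in [-2.03125, -1.8125]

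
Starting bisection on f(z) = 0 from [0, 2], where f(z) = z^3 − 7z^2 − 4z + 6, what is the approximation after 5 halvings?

midpoint 1: f = -4 < 0 → [0, 1]
midpoint 0.5: f = 2.375 > 0 → [0.5, 1]
midpoint 0.75: f = -0.515625 < 0 → [0.5, 0.75]
midpoint 0.625: f = 1.0098 > 0 → [0.625, 0.75]
midpoint 0.6875: f = 0.2664 > 0 → [0.6875, 0.75]

0.6875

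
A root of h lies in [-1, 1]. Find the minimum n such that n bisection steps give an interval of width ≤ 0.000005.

19

Width after n steps is 2/2^n. Need 2^n ≥ 2/0.000005 = 400000.
2^18 = 262144 < 400000 ≤ 2^19 = 524288, so n = 19.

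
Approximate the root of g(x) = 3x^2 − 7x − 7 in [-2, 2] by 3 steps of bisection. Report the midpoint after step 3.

-0.5

m = 0, g(m) = -7 (−); new bracket [-2, 0]
m = -1, g(m) = 3 (+); new bracket [-1, 0]
m = -0.5, g(m) = -2.75 (−); new bracket [-1, -0.5]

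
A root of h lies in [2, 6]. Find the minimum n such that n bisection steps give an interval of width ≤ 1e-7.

Width after n steps is 4/2^n. Need 2^n ≥ 4/1e-7 = 40000000.
2^25 = 33554432 < 40000000 ≤ 2^26 = 67108864, so n = 26.

26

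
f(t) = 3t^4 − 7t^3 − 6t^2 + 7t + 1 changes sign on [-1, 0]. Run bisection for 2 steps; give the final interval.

[-0.25, 0]

f(-0.5) = -2.9375 < 0, so the root lies in [-0.5, 0]
f(-0.25) = -1.003906 < 0, so the root lies in [-0.25, 0]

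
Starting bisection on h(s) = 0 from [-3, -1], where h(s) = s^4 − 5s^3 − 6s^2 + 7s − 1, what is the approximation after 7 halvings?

midpoint -2: h = 17 > 0 → [-2, -1]
midpoint -1.5: h = -3.0625 < 0 → [-2, -1.5]
midpoint -1.75: h = 4.550781 > 0 → [-1.75, -1.5]
midpoint -1.625: h = 0.2092 > 0 → [-1.625, -1.5]
midpoint -1.5625: h = -1.552 < 0 → [-1.625, -1.5625]
midpoint -1.59375: h = -0.7037 < 0 → [-1.625, -1.59375]
midpoint -1.609375: h = -0.2555 < 0 → [-1.625, -1.609375]

-1.609375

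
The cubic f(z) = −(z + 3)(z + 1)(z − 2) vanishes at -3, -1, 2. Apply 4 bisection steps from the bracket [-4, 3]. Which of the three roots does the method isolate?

2

f(-0.5) = 3.125 > 0, so the root lies in [-0.5, 3]
f(1.25) = 7.171875 > 0, so the root lies in [1.25, 3]
f(2.125) = -2.001953 < 0, so the root lies in [1.25, 2.125]
f(1.6875) = 3.9368 > 0, so the root lies in [1.6875, 2.125]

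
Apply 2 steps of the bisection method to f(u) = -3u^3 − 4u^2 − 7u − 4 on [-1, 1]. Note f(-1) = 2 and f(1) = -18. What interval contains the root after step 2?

midpoint 0: f = -4 < 0 → [-1, 0]
midpoint -0.5: f = -1.125 < 0 → [-1, -0.5]

[-1, -0.5]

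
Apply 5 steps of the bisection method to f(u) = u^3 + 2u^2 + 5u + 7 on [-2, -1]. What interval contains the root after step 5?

[-1.625, -1.59375]

m = -1.5, f(m) = 0.625 (+); new bracket [-2, -1.5]
m = -1.75, f(m) = -0.984375 (−); new bracket [-1.75, -1.5]
m = -1.625, f(m) = -0.134766 (−); new bracket [-1.625, -1.5]
m = -1.5625, f(m) = 0.2556 (+); new bracket [-1.625, -1.5625]
m = -1.59375, f(m) = 0.0631 (+); new bracket [-1.625, -1.59375]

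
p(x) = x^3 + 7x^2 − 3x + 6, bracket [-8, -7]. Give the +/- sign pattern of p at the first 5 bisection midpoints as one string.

+----

m = -7.5, p(m) = 0.375 (+); new bracket [-8, -7.5]
m = -7.75, p(m) = -15.796875 (−); new bracket [-7.75, -7.5]
m = -7.625, p(m) = -7.462891 (−); new bracket [-7.625, -7.5]
m = -7.5625, p(m) = -3.4827 (−); new bracket [-7.5625, -7.5]
m = -7.53125, p(m) = -1.5386 (−); new bracket [-7.53125, -7.5]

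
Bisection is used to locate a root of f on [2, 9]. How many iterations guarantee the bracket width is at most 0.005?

Width after n steps is 7/2^n. Need 2^n ≥ 7/0.005 = 1400.
2^10 = 1024 < 1400 ≤ 2^11 = 2048, so n = 11.

11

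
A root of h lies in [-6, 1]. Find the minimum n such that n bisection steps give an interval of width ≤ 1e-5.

Width after n steps is 7/2^n. Need 2^n ≥ 7/1e-5 = 700000.
2^19 = 524288 < 700000 ≤ 2^20 = 1048576, so n = 20.

20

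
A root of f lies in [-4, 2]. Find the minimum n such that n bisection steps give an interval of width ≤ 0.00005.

17

Width after n steps is 6/2^n. Need 2^n ≥ 6/0.00005 = 120000.
2^16 = 65536 < 120000 ≤ 2^17 = 131072, so n = 17.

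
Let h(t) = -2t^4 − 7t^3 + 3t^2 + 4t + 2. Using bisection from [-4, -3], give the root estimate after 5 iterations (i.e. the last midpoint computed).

-3.78125

m = -3.5, h(m) = 24.75 (+); new bracket [-4, -3.5]
m = -3.75, h(m) = 2.820312 (+); new bracket [-4, -3.75]
m = -3.875, h(m) = -12.092285 (−); new bracket [-3.875, -3.75]
m = -3.8125, h(m) = -4.2791 (−); new bracket [-3.8125, -3.75]
m = -3.78125, h(m) = -0.6423 (−); new bracket [-3.78125, -3.75]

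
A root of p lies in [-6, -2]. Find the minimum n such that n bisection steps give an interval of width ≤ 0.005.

10

Width after n steps is 4/2^n. Need 2^n ≥ 4/0.005 = 800.
2^9 = 512 < 800 ≤ 2^10 = 1024, so n = 10.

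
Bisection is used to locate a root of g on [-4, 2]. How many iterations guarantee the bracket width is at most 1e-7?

26

Width after n steps is 6/2^n. Need 2^n ≥ 6/1e-7 = 60000000.
2^25 = 33554432 < 60000000 ≤ 2^26 = 67108864, so n = 26.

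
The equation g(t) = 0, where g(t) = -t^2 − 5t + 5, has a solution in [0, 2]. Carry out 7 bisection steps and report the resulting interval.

[0.84375, 0.859375]

g(1) = -1 < 0, so the root lies in [0, 1]
g(0.5) = 2.25 > 0, so the root lies in [0.5, 1]
g(0.75) = 0.6875 > 0, so the root lies in [0.75, 1]
g(0.875) = -0.1406 < 0, so the root lies in [0.75, 0.875]
g(0.8125) = 0.2773 > 0, so the root lies in [0.8125, 0.875]
g(0.84375) = 0.0693 > 0, so the root lies in [0.84375, 0.875]
g(0.859375) = -0.0354 < 0, so the root lies in [0.84375, 0.859375]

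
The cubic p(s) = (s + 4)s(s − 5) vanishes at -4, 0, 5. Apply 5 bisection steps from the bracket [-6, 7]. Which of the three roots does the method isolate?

midpoint 0.5: p = -10.125 < 0 → [0.5, 7]
midpoint 3.75: p = -36.328125 < 0 → [3.75, 7]
midpoint 5.375: p = 18.896484 > 0 → [3.75, 5.375]
midpoint 4.5625: p = -17.0916 < 0 → [4.5625, 5.375]
midpoint 4.96875: p = -1.3926 < 0 → [4.96875, 5.375]

5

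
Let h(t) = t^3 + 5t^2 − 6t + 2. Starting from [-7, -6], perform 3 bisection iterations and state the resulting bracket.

[-6.125, -6]

midpoint -6.5: h = -22.375 < 0 → [-6.5, -6]
midpoint -6.25: h = -9.328125 < 0 → [-6.25, -6]
midpoint -6.125: h = -3.455078 < 0 → [-6.125, -6]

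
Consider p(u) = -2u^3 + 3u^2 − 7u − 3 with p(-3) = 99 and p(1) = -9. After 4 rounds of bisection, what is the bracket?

[-0.5, -0.25]

m = -1, p(m) = 9 (+); new bracket [-1, 1]
m = 0, p(m) = -3 (−); new bracket [-1, 0]
m = -0.5, p(m) = 1.5 (+); new bracket [-0.5, 0]
m = -0.25, p(m) = -1.0312 (−); new bracket [-0.5, -0.25]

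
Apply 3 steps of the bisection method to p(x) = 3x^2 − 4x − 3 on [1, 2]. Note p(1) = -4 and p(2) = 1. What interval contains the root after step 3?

m = 1.5, p(m) = -2.25 (−); new bracket [1.5, 2]
m = 1.75, p(m) = -0.8125 (−); new bracket [1.75, 2]
m = 1.875, p(m) = 0.046875 (+); new bracket [1.75, 1.875]

[1.75, 1.875]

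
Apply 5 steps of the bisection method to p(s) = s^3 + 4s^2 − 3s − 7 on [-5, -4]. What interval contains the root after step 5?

m = -4.5, p(m) = -3.625 (−); new bracket [-4.5, -4]
m = -4.25, p(m) = 1.234375 (+); new bracket [-4.5, -4.25]
m = -4.375, p(m) = -1.052734 (−); new bracket [-4.375, -4.25]
m = -4.3125, p(m) = 0.1257 (+); new bracket [-4.375, -4.3125]
m = -4.34375, p(m) = -0.4547 (−); new bracket [-4.34375, -4.3125]

[-4.34375, -4.3125]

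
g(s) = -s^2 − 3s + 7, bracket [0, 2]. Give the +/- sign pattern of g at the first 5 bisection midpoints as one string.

midpoint 1: g = 3 > 0 → [1, 2]
midpoint 1.5: g = 0.25 > 0 → [1.5, 2]
midpoint 1.75: g = -1.3125 < 0 → [1.5, 1.75]
midpoint 1.625: g = -0.5156 < 0 → [1.5, 1.625]
midpoint 1.5625: g = -0.1289 < 0 → [1.5, 1.5625]

++---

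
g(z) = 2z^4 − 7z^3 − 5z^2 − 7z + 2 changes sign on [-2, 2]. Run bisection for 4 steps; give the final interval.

midpoint 0: g = 2 > 0 → [0, 2]
midpoint 1: g = -15 < 0 → [0, 1]
midpoint 0.5: g = -3.5 < 0 → [0, 0.5]
midpoint 0.25: g = -0.1641 < 0 → [0, 0.25]

[0, 0.25]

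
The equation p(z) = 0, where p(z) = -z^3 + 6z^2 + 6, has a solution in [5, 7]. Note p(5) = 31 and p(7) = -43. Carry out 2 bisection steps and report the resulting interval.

z = 6 gives p = 6, positive; keep [6, 7]
z = 6.5 gives p = -15.125, negative; keep [6, 6.5]

[6, 6.5]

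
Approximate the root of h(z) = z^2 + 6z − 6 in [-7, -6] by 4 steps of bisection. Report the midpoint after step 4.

-6.8125

m = -6.5, h(m) = -2.75 (−); new bracket [-7, -6.5]
m = -6.75, h(m) = -0.9375 (−); new bracket [-7, -6.75]
m = -6.875, h(m) = 0.015625 (+); new bracket [-6.875, -6.75]
m = -6.8125, h(m) = -0.4648 (−); new bracket [-6.875, -6.8125]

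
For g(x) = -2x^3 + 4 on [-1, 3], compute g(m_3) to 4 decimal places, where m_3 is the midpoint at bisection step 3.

-2.7500

m = 1, g(m) = 2 (+); new bracket [1, 3]
m = 2, g(m) = -12 (−); new bracket [1, 2]
m = 1.5, g(m) = -2.75 (−); new bracket [1, 1.5]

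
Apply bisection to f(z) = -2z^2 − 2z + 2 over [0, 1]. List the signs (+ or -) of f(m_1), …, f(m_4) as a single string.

+--+

midpoint 0.5: f = 0.5 > 0 → [0.5, 1]
midpoint 0.75: f = -0.625 < 0 → [0.5, 0.75]
midpoint 0.625: f = -0.03125 < 0 → [0.5, 0.625]
midpoint 0.5625: f = 0.2422 > 0 → [0.5625, 0.625]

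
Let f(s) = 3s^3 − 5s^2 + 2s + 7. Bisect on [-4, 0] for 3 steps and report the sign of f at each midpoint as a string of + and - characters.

s = -2 gives f = -41, negative; keep [-2, 0]
s = -1 gives f = -3, negative; keep [-1, 0]
s = -0.5 gives f = 4.375, positive; keep [-1, -0.5]

--+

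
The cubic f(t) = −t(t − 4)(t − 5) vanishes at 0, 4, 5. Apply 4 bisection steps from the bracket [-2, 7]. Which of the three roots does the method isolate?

f(2.5) = -9.375 < 0, so the root lies in [-2, 2.5]
f(0.25) = -4.453125 < 0, so the root lies in [-2, 0.25]
f(-0.875) = 25.060547 > 0, so the root lies in [-0.875, 0.25]
f(-0.3125) = 7.1594 > 0, so the root lies in [-0.3125, 0.25]

0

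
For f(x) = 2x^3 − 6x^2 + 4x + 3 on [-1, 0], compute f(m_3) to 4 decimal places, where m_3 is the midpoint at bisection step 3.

0.5508

x = -0.5 gives f = -0.75, negative; keep [-0.5, 0]
x = -0.25 gives f = 1.59375, positive; keep [-0.5, -0.25]
x = -0.375 gives f = 0.550781, positive; keep [-0.5, -0.375]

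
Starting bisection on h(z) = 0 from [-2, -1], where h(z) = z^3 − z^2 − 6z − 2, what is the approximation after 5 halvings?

-1.78125

h(-1.5) = 1.375 > 0, so the root lies in [-2, -1.5]
h(-1.75) = 0.078125 > 0, so the root lies in [-2, -1.75]
h(-1.875) = -0.857422 < 0, so the root lies in [-1.875, -1.75]
h(-1.8125) = -0.3645 < 0, so the root lies in [-1.8125, -1.75]
h(-1.78125) = -0.137 < 0, so the root lies in [-1.78125, -1.75]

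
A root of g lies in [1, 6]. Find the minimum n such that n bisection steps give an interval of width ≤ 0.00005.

Width after n steps is 5/2^n. Need 2^n ≥ 5/0.00005 = 100000.
2^16 = 65536 < 100000 ≤ 2^17 = 131072, so n = 17.

17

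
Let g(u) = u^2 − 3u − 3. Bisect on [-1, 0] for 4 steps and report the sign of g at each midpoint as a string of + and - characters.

u = -0.5 gives g = -1.25, negative; keep [-1, -0.5]
u = -0.75 gives g = -0.1875, negative; keep [-1, -0.75]
u = -0.875 gives g = 0.390625, positive; keep [-0.875, -0.75]
u = -0.8125 gives g = 0.0977, positive; keep [-0.8125, -0.75]

--++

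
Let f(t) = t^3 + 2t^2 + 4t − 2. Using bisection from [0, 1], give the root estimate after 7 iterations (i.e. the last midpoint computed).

f(0.5) = 0.625 > 0, so the root lies in [0, 0.5]
f(0.25) = -0.859375 < 0, so the root lies in [0.25, 0.5]
f(0.375) = -0.166016 < 0, so the root lies in [0.375, 0.5]
f(0.4375) = 0.2166 > 0, so the root lies in [0.375, 0.4375]
f(0.40625) = 0.0221 > 0, so the root lies in [0.375, 0.40625]
f(0.390625) = -0.0727 < 0, so the root lies in [0.390625, 0.40625]
f(0.3984375) = -0.0255 < 0, so the root lies in [0.3984375, 0.40625]

0.3984375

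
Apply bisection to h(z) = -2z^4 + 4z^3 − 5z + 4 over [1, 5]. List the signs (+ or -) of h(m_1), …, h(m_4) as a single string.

---+

m = 3, h(m) = -65 (−); new bracket [1, 3]
m = 2, h(m) = -6 (−); new bracket [1, 2]
m = 1.5, h(m) = -0.125 (−); new bracket [1, 1.5]
m = 1.25, h(m) = 0.6797 (+); new bracket [1.25, 1.5]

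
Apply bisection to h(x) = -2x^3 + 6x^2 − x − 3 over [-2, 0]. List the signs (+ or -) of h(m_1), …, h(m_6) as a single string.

+-++-+

m = -1, h(m) = 6 (+); new bracket [-1, 0]
m = -0.5, h(m) = -0.75 (−); new bracket [-1, -0.5]
m = -0.75, h(m) = 1.96875 (+); new bracket [-0.75, -0.5]
m = -0.625, h(m) = 0.457 (+); new bracket [-0.625, -0.5]
m = -0.5625, h(m) = -0.1831 (−); new bracket [-0.625, -0.5625]
m = -0.59375, h(m) = 0.1276 (+); new bracket [-0.59375, -0.5625]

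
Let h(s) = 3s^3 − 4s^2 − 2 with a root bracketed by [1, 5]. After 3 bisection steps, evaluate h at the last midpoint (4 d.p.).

-0.8750

m = 3, h(m) = 43 (+); new bracket [1, 3]
m = 2, h(m) = 6 (+); new bracket [1, 2]
m = 1.5, h(m) = -0.875 (−); new bracket [1.5, 2]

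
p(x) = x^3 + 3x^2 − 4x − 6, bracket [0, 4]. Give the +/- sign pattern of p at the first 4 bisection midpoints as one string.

+--+

m = 2, p(m) = 6 (+); new bracket [0, 2]
m = 1, p(m) = -6 (−); new bracket [1, 2]
m = 1.5, p(m) = -1.875 (−); new bracket [1.5, 2]
m = 1.75, p(m) = 1.5469 (+); new bracket [1.5, 1.75]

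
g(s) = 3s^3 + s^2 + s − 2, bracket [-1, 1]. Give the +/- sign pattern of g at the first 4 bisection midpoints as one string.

--+-

s = 0 gives g = -2, negative; keep [0, 1]
s = 0.5 gives g = -0.875, negative; keep [0.5, 1]
s = 0.75 gives g = 0.578125, positive; keep [0.5, 0.75]
s = 0.625 gives g = -0.252, negative; keep [0.625, 0.75]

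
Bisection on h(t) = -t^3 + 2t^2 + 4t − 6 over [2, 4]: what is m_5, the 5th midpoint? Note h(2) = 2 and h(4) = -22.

2.6875

midpoint 3: h = -3 < 0 → [2, 3]
midpoint 2.5: h = 0.875 > 0 → [2.5, 3]
midpoint 2.75: h = -0.671875 < 0 → [2.5, 2.75]
midpoint 2.625: h = 0.1934 > 0 → [2.625, 2.75]
midpoint 2.6875: h = -0.2156 < 0 → [2.625, 2.6875]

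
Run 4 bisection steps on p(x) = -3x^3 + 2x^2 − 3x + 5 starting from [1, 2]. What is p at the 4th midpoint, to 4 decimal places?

midpoint 1.5: p = -5.125 < 0 → [1, 1.5]
midpoint 1.25: p = -1.484375 < 0 → [1, 1.25]
midpoint 1.125: p = -0.115234 < 0 → [1, 1.125]
midpoint 1.0625: p = 0.4719 > 0 → [1.0625, 1.125]

0.4719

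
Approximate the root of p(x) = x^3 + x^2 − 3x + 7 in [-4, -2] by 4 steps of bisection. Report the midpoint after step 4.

-2.875

m = -3, p(m) = -2 (−); new bracket [-3, -2]
m = -2.5, p(m) = 5.125 (+); new bracket [-3, -2.5]
m = -2.75, p(m) = 2.015625 (+); new bracket [-3, -2.75]
m = -2.875, p(m) = 0.127 (+); new bracket [-3, -2.875]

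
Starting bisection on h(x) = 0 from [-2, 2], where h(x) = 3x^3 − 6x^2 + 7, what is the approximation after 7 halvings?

-0.90625

m = 0, h(m) = 7 (+); new bracket [-2, 0]
m = -1, h(m) = -2 (−); new bracket [-1, 0]
m = -0.5, h(m) = 5.125 (+); new bracket [-1, -0.5]
m = -0.75, h(m) = 2.3594 (+); new bracket [-1, -0.75]
m = -0.875, h(m) = 0.3965 (+); new bracket [-1, -0.875]
m = -0.9375, h(m) = -0.7454 (−); new bracket [-0.9375, -0.875]
m = -0.90625, h(m) = -0.1606 (−); new bracket [-0.90625, -0.875]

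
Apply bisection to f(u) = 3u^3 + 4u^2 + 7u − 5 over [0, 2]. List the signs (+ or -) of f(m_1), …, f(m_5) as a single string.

+-+++

midpoint 1: f = 9 > 0 → [0, 1]
midpoint 0.5: f = -0.125 < 0 → [0.5, 1]
midpoint 0.75: f = 3.765625 > 0 → [0.5, 0.75]
midpoint 0.625: f = 1.6699 > 0 → [0.5, 0.625]
midpoint 0.5625: f = 0.7371 > 0 → [0.5, 0.5625]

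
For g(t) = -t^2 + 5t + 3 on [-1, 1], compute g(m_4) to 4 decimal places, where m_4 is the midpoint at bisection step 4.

-0.5156

m = 0, g(m) = 3 (+); new bracket [-1, 0]
m = -0.5, g(m) = 0.25 (+); new bracket [-1, -0.5]
m = -0.75, g(m) = -1.3125 (−); new bracket [-0.75, -0.5]
m = -0.625, g(m) = -0.5156 (−); new bracket [-0.625, -0.5]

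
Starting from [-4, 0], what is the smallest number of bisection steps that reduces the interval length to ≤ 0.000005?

20

Width after n steps is 4/2^n. Need 2^n ≥ 4/0.000005 = 800000.
2^19 = 524288 < 800000 ≤ 2^20 = 1048576, so n = 20.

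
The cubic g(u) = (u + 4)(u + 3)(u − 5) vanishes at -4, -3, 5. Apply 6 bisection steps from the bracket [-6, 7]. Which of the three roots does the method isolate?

m = 0.5, g(m) = -70.875 (−); new bracket [0.5, 7]
m = 3.75, g(m) = -65.390625 (−); new bracket [3.75, 7]
m = 5.375, g(m) = 29.443359 (+); new bracket [3.75, 5.375]
m = 4.5625, g(m) = -28.3298 (−); new bracket [4.5625, 5.375]
m = 4.96875, g(m) = -2.2334 (−); new bracket [4.96875, 5.375]
m = 5.171875, g(m) = 12.8823 (+); new bracket [4.96875, 5.171875]

5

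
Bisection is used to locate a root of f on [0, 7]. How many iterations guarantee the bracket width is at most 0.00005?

18

Width after n steps is 7/2^n. Need 2^n ≥ 7/0.00005 = 140000.
2^17 = 131072 < 140000 ≤ 2^18 = 262144, so n = 18.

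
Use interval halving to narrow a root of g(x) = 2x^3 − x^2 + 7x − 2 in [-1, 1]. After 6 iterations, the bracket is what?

[0.28125, 0.3125]

g(0) = -2 < 0, so the root lies in [0, 1]
g(0.5) = 1.5 > 0, so the root lies in [0, 0.5]
g(0.25) = -0.28125 < 0, so the root lies in [0.25, 0.5]
g(0.375) = 0.5898 > 0, so the root lies in [0.25, 0.375]
g(0.3125) = 0.1509 > 0, so the root lies in [0.25, 0.3125]
g(0.28125) = -0.0659 < 0, so the root lies in [0.28125, 0.3125]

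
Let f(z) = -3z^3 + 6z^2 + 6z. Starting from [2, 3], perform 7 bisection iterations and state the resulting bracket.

[2.7265625, 2.734375]

midpoint 2.5: f = 5.625 > 0 → [2.5, 3]
midpoint 2.75: f = -0.515625 < 0 → [2.5, 2.75]
midpoint 2.625: f = 2.830078 > 0 → [2.625, 2.75]
midpoint 2.6875: f = 1.2283 > 0 → [2.6875, 2.75]
midpoint 2.71875: f = 0.3744 > 0 → [2.71875, 2.75]
midpoint 2.734375: f = -0.0661 < 0 → [2.71875, 2.734375]
midpoint 2.7265625: f = 0.1553 > 0 → [2.7265625, 2.734375]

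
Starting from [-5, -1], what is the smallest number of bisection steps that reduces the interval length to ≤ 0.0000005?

Width after n steps is 4/2^n. Need 2^n ≥ 4/0.0000005 = 8000000.
2^22 = 4194304 < 8000000 ≤ 2^23 = 8388608, so n = 23.

23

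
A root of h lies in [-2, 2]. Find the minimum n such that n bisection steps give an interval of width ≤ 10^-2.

Width after n steps is 4/2^n. Need 2^n ≥ 4/10^-2 = 400.
2^8 = 256 < 400 ≤ 2^9 = 512, so n = 9.

9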